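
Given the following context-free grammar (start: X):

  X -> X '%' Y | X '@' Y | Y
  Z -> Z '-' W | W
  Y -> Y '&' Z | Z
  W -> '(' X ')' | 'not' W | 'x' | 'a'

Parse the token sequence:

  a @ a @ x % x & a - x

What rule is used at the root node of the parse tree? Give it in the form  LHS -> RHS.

[X [X [X [X [Y [Z [W a]]]] @ [Y [Z [W a]]]] @ [Y [Z [W x]]]] % [Y [Y [Z [W x]]] & [Z [Z [W a]] - [W x]]]]

X -> X '%' Y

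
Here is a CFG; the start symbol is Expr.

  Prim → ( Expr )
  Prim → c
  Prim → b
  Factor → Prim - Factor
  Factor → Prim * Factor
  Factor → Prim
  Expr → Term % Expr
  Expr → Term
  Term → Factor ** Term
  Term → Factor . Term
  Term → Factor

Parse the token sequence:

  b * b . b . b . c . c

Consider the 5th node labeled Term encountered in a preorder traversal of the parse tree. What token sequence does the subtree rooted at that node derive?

c

[Expr [Term [Factor [Prim b] * [Factor [Prim b]]] . [Term [Factor [Prim b]] . [Term [Factor [Prim b]] . [Term [Factor [Prim c]] . [Term [Factor [Prim c]]]]]]]]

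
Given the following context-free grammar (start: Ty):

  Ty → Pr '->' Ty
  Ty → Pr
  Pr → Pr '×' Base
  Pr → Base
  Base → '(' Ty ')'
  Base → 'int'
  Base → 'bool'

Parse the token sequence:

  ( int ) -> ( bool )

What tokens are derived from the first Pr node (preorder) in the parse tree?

( int )

[Ty [Pr [Base ( [Ty [Pr [Base int]]] )]] -> [Ty [Pr [Base ( [Ty [Pr [Base bool]]] )]]]]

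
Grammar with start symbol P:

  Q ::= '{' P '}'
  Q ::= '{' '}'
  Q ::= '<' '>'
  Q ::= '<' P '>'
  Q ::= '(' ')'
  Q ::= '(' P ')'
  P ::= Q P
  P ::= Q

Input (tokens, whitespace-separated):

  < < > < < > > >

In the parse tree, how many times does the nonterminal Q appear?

4

[P [Q < [P [Q < >] [P [Q < [P [Q < >]] >]]] >]]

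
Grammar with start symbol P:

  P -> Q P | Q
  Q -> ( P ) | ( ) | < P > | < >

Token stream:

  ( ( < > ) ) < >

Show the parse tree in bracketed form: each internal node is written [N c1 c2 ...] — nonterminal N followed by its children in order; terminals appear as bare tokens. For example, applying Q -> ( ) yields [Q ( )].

[P [Q ( [P [Q ( [P [Q < >]] )]] )] [P [Q < >]]]

P
Q P
( P ) P
( Q ) P
( ( P ) ) P
( ( Q ) ) P
( ( < > ) ) P
( ( < > ) ) Q
( ( < > ) ) < >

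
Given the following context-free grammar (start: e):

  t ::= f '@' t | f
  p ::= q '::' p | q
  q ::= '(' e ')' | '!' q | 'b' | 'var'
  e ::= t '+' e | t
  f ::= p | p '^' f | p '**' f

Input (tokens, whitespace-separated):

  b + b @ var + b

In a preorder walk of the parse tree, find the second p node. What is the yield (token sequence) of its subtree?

[e [t [f [p [q b]]]] + [e [t [f [p [q b]]] @ [t [f [p [q var]]]]] + [e [t [f [p [q b]]]]]]]

b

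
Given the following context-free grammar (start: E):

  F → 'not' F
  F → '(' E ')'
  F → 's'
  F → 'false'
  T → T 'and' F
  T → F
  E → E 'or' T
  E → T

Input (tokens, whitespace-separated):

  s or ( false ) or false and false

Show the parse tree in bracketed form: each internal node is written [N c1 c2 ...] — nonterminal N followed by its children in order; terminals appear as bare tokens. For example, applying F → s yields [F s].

E
E or T
E or T or T
T or T or T
F or T or T
s or T or T
s or F or T
s or ( E ) or T
s or ( T ) or T
s or ( F ) or T
s or ( false ) or T
s or ( false ) or T and F
s or ( false ) or F and F
s or ( false ) or false and F
s or ( false ) or false and false

[E [E [E [T [F s]]] or [T [F ( [E [T [F false]]] )]]] or [T [T [F false]] and [F false]]]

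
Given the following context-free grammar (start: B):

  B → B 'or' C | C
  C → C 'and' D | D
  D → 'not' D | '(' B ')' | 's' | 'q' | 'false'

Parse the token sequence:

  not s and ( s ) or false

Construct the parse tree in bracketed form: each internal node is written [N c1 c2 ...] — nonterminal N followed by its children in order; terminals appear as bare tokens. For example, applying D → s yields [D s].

[B [B [C [C [D not [D s]]] and [D ( [B [C [D s]]] )]]] or [C [D false]]]

B
B or C
C or C
C and D or C
D and D or C
not D and D or C
not s and D or C
not s and ( B ) or C
not s and ( C ) or C
not s and ( D ) or C
not s and ( s ) or C
not s and ( s ) or D
not s and ( s ) or false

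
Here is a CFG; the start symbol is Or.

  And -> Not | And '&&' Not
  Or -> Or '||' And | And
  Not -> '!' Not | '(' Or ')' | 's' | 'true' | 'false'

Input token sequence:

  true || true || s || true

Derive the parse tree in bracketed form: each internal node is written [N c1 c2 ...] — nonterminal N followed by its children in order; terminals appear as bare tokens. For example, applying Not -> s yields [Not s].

Or
Or || And
Or || And || And
Or || And || And || And
And || And || And || And
Not || And || And || And
true || And || And || And
true || Not || And || And
true || true || And || And
true || true || Not || And
true || true || s || And
true || true || s || Not
true || true || s || true

[Or [Or [Or [Or [And [Not true]]] || [And [Not true]]] || [And [Not s]]] || [And [Not true]]]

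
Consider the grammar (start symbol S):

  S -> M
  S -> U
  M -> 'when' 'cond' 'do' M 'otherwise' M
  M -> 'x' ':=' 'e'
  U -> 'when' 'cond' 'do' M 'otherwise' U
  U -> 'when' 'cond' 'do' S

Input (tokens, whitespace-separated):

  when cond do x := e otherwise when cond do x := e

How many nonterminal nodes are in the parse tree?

[S [U when cond do [M x := e] otherwise [U when cond do [S [M x := e]]]]]

6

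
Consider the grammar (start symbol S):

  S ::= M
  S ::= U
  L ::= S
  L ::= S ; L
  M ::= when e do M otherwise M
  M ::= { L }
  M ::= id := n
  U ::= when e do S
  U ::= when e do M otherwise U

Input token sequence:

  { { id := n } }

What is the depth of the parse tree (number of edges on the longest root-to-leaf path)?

[S [M { [L [S [M { [L [S [M id := n]]] }]]] }]]

8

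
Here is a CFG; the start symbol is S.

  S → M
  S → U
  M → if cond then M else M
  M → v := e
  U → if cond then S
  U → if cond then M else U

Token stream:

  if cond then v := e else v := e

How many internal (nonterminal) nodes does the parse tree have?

[S [M if cond then [M v := e] else [M v := e]]]

4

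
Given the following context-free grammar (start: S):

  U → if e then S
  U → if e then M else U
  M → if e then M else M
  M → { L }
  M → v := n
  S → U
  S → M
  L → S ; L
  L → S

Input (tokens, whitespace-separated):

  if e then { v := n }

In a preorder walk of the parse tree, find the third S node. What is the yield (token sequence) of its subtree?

v := n

[S [U if e then [S [M { [L [S [M v := n]]] }]]]]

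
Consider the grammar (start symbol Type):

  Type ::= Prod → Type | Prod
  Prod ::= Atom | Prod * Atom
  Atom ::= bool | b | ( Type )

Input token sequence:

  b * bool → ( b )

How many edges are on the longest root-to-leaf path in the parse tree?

[Type [Prod [Prod [Atom b]] * [Atom bool]] → [Type [Prod [Atom ( [Type [Prod [Atom b]]] )]]]]

7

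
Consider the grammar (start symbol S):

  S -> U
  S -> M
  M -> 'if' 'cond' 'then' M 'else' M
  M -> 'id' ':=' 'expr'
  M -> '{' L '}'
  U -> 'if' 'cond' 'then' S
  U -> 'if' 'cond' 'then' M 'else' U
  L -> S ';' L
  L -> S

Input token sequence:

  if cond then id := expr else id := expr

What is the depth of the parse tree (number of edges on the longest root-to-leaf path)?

3

[S [M if cond then [M id := expr] else [M id := expr]]]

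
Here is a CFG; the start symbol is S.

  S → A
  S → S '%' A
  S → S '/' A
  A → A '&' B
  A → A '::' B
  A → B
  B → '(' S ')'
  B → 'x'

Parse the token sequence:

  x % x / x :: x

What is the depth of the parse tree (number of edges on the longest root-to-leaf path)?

5

[S [S [S [A [B x]]] % [A [B x]]] / [A [A [B x]] :: [B x]]]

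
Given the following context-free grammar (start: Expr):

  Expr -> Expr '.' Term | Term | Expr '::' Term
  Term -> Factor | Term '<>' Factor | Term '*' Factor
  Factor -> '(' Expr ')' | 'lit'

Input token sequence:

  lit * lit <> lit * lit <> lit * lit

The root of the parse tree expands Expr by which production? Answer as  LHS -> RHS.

Expr -> Term

[Expr [Term [Term [Term [Term [Term [Term [Factor lit]] * [Factor lit]] <> [Factor lit]] * [Factor lit]] <> [Factor lit]] * [Factor lit]]]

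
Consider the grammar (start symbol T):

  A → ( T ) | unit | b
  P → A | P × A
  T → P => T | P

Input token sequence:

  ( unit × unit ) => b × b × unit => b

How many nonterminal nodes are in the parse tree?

[T [P [A ( [T [P [P [A unit]] × [A unit]]] )]] => [T [P [P [P [A b]] × [A b]] × [A unit]] => [T [P [A b]]]]]

18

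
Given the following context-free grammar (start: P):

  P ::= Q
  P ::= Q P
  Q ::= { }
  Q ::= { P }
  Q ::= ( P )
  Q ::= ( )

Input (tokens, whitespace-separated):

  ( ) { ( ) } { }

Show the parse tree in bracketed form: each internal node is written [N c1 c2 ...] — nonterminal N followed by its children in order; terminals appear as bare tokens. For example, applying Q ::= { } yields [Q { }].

P
Q P
( ) P
( ) Q P
( ) { P } P
( ) { Q } P
( ) { ( ) } P
( ) { ( ) } Q
( ) { ( ) } { }

[P [Q ( )] [P [Q { [P [Q ( )]] }] [P [Q { }]]]]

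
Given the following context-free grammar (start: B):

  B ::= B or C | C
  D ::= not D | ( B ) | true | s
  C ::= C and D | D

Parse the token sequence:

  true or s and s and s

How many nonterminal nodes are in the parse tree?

[B [B [C [D true]]] or [C [C [C [D s]] and [D s]] and [D s]]]

10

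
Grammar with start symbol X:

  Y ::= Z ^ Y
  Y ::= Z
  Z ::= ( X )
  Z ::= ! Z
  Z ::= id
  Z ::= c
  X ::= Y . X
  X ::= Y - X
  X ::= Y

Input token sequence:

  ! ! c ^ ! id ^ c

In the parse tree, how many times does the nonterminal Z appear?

6

[X [Y [Z ! [Z ! [Z c]]] ^ [Y [Z ! [Z id]] ^ [Y [Z c]]]]]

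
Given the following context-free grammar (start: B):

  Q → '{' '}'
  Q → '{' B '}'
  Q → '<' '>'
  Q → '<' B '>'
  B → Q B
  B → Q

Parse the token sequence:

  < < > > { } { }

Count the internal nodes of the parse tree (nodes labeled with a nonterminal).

8

[B [Q < [B [Q < >]] >] [B [Q { }] [B [Q { }]]]]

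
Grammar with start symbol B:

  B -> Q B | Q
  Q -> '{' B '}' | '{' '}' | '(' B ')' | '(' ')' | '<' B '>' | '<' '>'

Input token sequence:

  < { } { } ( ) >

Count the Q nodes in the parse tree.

[B [Q < [B [Q { }] [B [Q { }] [B [Q ( )]]]] >]]

4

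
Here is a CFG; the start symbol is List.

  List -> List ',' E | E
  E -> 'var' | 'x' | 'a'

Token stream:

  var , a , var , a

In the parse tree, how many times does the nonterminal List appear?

4

[List [List [List [List [E var]] , [E a]] , [E var]] , [E a]]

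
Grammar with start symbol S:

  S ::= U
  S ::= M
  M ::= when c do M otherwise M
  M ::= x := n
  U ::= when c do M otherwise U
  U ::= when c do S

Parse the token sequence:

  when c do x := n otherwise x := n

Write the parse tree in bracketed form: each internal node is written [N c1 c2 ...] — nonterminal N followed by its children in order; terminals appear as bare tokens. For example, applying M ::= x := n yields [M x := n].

[S [M when c do [M x := n] otherwise [M x := n]]]

S
M
when c do M otherwise M
when c do x := n otherwise M
when c do x := n otherwise x := n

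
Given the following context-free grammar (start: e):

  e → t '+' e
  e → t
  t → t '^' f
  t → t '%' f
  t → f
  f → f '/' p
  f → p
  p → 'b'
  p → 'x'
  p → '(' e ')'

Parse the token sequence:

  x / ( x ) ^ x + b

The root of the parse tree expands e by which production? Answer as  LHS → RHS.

e → t '+' e

[e [t [t [f [f [p x]] / [p ( [e [t [f [p x]]]] )]]] ^ [f [p x]]] + [e [t [f [p b]]]]]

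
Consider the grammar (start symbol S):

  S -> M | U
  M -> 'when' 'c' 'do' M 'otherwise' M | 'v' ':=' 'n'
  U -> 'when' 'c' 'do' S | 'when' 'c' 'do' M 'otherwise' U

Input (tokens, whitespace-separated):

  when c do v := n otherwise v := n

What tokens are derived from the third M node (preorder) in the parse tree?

v := n

[S [M when c do [M v := n] otherwise [M v := n]]]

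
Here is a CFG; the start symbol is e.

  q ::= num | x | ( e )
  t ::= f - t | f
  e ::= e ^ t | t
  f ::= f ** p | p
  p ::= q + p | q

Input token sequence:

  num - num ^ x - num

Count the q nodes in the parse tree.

[e [e [t [f [p [q num]]] - [t [f [p [q num]]]]]] ^ [t [f [p [q x]]] - [t [f [p [q num]]]]]]

4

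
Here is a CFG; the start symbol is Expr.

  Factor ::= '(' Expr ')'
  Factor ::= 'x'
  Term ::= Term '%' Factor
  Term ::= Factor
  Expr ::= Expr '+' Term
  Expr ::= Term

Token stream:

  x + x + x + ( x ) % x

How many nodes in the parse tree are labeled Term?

[Expr [Expr [Expr [Expr [Term [Factor x]]] + [Term [Factor x]]] + [Term [Factor x]]] + [Term [Term [Factor ( [Expr [Term [Factor x]]] )]] % [Factor x]]]

6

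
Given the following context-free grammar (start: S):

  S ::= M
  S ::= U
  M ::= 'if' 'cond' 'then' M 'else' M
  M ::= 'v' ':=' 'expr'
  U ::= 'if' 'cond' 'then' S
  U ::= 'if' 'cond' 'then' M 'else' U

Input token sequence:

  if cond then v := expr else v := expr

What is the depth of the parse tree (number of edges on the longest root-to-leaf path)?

3

[S [M if cond then [M v := expr] else [M v := expr]]]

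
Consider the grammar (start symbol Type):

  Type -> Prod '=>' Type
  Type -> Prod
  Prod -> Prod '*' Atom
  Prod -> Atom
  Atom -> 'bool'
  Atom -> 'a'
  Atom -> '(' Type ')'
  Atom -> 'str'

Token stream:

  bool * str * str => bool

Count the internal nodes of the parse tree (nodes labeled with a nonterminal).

10

[Type [Prod [Prod [Prod [Atom bool]] * [Atom str]] * [Atom str]] => [Type [Prod [Atom bool]]]]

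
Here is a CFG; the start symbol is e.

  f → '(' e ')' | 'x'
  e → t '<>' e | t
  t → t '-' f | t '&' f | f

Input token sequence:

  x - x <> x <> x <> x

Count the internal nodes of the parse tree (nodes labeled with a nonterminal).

14

[e [t [t [f x]] - [f x]] <> [e [t [f x]] <> [e [t [f x]] <> [e [t [f x]]]]]]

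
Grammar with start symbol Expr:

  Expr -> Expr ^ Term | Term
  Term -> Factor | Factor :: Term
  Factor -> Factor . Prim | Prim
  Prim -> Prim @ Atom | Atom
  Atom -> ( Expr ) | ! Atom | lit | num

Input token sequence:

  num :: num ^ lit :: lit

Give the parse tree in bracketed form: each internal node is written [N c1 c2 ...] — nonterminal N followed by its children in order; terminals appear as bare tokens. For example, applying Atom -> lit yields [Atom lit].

[Expr [Expr [Term [Factor [Prim [Atom num]]] :: [Term [Factor [Prim [Atom num]]]]]] ^ [Term [Factor [Prim [Atom lit]]] :: [Term [Factor [Prim [Atom lit]]]]]]

Expr
Expr ^ Term
Term ^ Term
Factor :: Term ^ Term
Prim :: Term ^ Term
Atom :: Term ^ Term
num :: Term ^ Term
num :: Factor ^ Term
num :: Prim ^ Term
num :: Atom ^ Term
num :: num ^ Term
num :: num ^ Factor :: Term
num :: num ^ Prim :: Term
num :: num ^ Atom :: Term
num :: num ^ lit :: Term
num :: num ^ lit :: Factor
num :: num ^ lit :: Prim
num :: num ^ lit :: Atom
num :: num ^ lit :: lit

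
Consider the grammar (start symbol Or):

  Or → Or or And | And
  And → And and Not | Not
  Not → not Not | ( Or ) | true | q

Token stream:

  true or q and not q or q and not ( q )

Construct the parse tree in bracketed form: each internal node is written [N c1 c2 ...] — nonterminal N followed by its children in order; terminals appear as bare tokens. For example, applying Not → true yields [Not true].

Or
Or or And
Or or And or And
And or And or And
Not or And or And
true or And or And
true or And and Not or And
true or Not and Not or And
true or q and Not or And
true or q and not Not or And
true or q and not q or And
true or q and not q or And and Not
true or q and not q or Not and Not
true or q and not q or q and Not
true or q and not q or q and not Not
true or q and not q or q and not ( Or )
true or q and not q or q and not ( And )
true or q and not q or q and not ( Not )
true or q and not q or q and not ( q )

[Or [Or [Or [And [Not true]]] or [And [And [Not q]] and [Not not [Not q]]]] or [And [And [Not q]] and [Not not [Not ( [Or [And [Not q]]] )]]]]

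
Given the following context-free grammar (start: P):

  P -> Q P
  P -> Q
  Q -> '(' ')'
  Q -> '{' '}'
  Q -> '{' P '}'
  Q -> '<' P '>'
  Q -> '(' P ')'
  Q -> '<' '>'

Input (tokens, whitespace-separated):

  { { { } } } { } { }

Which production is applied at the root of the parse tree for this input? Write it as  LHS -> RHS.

[P [Q { [P [Q { [P [Q { }]] }]] }] [P [Q { }] [P [Q { }]]]]

P -> Q P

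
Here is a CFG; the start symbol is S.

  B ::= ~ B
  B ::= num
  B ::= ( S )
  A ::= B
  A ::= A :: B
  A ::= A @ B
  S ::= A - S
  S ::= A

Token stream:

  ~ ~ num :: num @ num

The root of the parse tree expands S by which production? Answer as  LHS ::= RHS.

S ::= A

[S [A [A [A [B ~ [B ~ [B num]]]] :: [B num]] @ [B num]]]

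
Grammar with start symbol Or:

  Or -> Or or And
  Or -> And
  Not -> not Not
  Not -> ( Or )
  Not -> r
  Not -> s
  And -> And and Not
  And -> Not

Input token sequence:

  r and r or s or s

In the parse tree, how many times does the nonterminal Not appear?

[Or [Or [Or [And [And [Not r]] and [Not r]]] or [And [Not s]]] or [And [Not s]]]

4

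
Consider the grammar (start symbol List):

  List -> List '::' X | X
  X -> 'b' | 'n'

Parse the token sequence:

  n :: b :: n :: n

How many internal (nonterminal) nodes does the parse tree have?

[List [List [List [List [X n]] :: [X b]] :: [X n]] :: [X n]]

8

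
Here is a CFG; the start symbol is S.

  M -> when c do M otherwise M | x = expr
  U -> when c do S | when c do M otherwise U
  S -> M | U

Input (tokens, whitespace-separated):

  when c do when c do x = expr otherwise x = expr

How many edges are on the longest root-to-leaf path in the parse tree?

5

[S [U when c do [S [M when c do [M x = expr] otherwise [M x = expr]]]]]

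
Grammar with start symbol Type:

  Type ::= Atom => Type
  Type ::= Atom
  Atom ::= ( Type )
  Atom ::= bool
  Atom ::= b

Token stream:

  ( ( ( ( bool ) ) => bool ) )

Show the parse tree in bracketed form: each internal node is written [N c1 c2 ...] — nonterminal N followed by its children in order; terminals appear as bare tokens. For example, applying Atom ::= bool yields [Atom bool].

[Type [Atom ( [Type [Atom ( [Type [Atom ( [Type [Atom ( [Type [Atom bool]] )]] )] => [Type [Atom bool]]] )]] )]]

Type
Atom
( Type )
( Atom )
( ( Type ) )
( ( Atom => Type ) )
( ( ( Type ) => Type ) )
( ( ( Atom ) => Type ) )
( ( ( ( Type ) ) => Type ) )
( ( ( ( Atom ) ) => Type ) )
( ( ( ( bool ) ) => Type ) )
( ( ( ( bool ) ) => Atom ) )
( ( ( ( bool ) ) => bool ) )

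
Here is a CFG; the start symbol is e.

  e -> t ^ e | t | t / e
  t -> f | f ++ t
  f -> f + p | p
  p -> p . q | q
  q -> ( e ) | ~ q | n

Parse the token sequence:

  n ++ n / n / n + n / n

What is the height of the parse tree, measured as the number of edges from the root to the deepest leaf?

8

[e [t [f [p [q n]]] ++ [t [f [p [q n]]]]] / [e [t [f [p [q n]]]] / [e [t [f [f [p [q n]]] + [p [q n]]]] / [e [t [f [p [q n]]]]]]]]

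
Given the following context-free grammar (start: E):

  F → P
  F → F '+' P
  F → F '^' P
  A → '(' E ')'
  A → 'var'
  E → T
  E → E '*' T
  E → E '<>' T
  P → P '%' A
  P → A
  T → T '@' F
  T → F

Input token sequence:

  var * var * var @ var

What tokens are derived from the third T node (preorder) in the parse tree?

[E [E [E [T [F [P [A var]]]]] * [T [F [P [A var]]]]] * [T [T [F [P [A var]]]] @ [F [P [A var]]]]]

var @ var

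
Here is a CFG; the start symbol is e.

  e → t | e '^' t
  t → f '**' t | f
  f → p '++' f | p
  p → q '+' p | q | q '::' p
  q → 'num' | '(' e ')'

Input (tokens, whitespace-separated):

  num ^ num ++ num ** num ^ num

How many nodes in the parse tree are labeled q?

[e [e [e [t [f [p [q num]]]]] ^ [t [f [p [q num]] ++ [f [p [q num]]]] ** [t [f [p [q num]]]]]] ^ [t [f [p [q num]]]]]

5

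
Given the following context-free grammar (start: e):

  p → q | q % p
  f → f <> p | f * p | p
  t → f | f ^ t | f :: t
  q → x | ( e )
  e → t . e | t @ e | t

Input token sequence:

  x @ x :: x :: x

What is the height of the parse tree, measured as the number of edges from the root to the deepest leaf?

[e [t [f [p [q x]]]] @ [e [t [f [p [q x]]] :: [t [f [p [q x]]] :: [t [f [p [q x]]]]]]]]

8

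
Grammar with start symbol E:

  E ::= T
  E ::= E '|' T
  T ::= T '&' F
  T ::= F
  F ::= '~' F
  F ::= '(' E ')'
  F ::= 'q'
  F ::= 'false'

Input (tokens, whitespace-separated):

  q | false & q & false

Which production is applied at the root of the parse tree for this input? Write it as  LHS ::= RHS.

[E [E [T [F q]]] | [T [T [T [F false]] & [F q]] & [F false]]]

E ::= E '|' T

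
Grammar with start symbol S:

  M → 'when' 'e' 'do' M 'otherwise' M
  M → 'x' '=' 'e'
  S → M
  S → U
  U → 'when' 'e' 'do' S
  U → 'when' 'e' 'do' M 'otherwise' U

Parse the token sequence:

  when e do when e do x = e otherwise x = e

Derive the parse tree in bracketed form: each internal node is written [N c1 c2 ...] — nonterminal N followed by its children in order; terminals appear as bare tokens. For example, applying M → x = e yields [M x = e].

[S [U when e do [S [M when e do [M x = e] otherwise [M x = e]]]]]

S
U
when e do S
when e do M
when e do when e do M otherwise M
when e do when e do x = e otherwise M
when e do when e do x = e otherwise x = e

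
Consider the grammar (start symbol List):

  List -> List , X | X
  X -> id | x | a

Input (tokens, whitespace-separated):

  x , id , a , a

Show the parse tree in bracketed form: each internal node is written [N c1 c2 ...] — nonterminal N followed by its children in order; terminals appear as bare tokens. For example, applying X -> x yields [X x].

List
List , X
List , X , X
List , X , X , X
X , X , X , X
x , X , X , X
x , id , X , X
x , id , a , X
x , id , a , a

[List [List [List [List [X x]] , [X id]] , [X a]] , [X a]]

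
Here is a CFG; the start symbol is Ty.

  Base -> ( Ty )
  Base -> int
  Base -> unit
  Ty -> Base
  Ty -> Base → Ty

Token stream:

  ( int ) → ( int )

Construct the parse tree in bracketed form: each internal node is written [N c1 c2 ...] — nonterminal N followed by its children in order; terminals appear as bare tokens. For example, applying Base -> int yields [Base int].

[Ty [Base ( [Ty [Base int]] )] → [Ty [Base ( [Ty [Base int]] )]]]

Ty
Base → Ty
( Ty ) → Ty
( Base ) → Ty
( int ) → Ty
( int ) → Base
( int ) → ( Ty )
( int ) → ( Base )
( int ) → ( int )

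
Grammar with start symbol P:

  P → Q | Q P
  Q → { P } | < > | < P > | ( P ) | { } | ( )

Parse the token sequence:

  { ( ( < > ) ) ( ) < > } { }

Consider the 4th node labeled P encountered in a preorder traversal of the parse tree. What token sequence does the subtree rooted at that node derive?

< >

[P [Q { [P [Q ( [P [Q ( [P [Q < >]] )]] )] [P [Q ( )] [P [Q < >]]]] }] [P [Q { }]]]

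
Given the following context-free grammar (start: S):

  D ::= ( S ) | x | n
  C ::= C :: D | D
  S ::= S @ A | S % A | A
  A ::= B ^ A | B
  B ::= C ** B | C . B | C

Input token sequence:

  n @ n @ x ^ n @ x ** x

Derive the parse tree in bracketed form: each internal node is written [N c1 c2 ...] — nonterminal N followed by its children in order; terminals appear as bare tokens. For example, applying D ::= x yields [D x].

[S [S [S [S [A [B [C [D n]]]]] @ [A [B [C [D n]]]]] @ [A [B [C [D x]]] ^ [A [B [C [D n]]]]]] @ [A [B [C [D x]] ** [B [C [D x]]]]]]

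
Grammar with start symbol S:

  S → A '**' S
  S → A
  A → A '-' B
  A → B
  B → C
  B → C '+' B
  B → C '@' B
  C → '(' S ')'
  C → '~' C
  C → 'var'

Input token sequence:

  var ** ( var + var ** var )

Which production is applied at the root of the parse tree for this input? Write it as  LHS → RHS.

S → A '**' S

[S [A [B [C var]]] ** [S [A [B [C ( [S [A [B [C var] + [B [C var]]]] ** [S [A [B [C var]]]]] )]]]]]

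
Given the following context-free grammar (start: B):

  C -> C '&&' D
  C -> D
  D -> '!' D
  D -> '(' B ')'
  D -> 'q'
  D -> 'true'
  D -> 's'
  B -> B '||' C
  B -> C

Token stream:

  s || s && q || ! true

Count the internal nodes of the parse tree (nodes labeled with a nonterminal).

12

[B [B [B [C [D s]]] || [C [C [D s]] && [D q]]] || [C [D ! [D true]]]]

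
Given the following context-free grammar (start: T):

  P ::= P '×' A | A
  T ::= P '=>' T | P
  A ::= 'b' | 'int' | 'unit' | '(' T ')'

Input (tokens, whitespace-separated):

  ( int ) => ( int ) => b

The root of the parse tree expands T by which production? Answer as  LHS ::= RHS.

[T [P [A ( [T [P [A int]]] )]] => [T [P [A ( [T [P [A int]]] )]] => [T [P [A b]]]]]

T ::= P '=>' T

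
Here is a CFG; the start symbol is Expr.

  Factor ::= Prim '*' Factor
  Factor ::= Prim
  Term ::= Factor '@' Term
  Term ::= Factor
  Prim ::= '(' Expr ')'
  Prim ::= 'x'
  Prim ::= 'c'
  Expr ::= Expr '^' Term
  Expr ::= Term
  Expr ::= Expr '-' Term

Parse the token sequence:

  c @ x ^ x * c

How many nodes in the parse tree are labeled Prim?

4

[Expr [Expr [Term [Factor [Prim c]] @ [Term [Factor [Prim x]]]]] ^ [Term [Factor [Prim x] * [Factor [Prim c]]]]]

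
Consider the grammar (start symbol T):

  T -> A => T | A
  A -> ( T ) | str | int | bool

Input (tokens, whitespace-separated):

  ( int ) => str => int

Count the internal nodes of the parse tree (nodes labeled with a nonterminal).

[T [A ( [T [A int]] )] => [T [A str] => [T [A int]]]]

8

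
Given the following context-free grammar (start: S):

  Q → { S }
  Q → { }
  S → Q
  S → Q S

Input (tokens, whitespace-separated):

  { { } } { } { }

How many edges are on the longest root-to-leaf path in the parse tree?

4

[S [Q { [S [Q { }]] }] [S [Q { }] [S [Q { }]]]]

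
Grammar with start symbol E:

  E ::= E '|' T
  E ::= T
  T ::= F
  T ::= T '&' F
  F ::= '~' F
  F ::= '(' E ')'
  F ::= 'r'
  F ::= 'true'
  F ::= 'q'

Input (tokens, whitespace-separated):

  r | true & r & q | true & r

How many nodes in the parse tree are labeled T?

6

[E [E [E [T [F r]]] | [T [T [T [F true]] & [F r]] & [F q]]] | [T [T [F true]] & [F r]]]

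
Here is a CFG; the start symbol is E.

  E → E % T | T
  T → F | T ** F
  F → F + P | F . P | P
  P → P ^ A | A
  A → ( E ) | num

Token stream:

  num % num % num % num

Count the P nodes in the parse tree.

4

[E [E [E [E [T [F [P [A num]]]]] % [T [F [P [A num]]]]] % [T [F [P [A num]]]]] % [T [F [P [A num]]]]]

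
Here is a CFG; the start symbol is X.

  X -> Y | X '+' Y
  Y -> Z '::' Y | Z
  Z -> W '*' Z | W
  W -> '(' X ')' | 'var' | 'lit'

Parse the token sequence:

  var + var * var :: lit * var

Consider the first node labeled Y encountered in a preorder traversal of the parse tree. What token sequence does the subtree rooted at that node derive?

[X [X [Y [Z [W var]]]] + [Y [Z [W var] * [Z [W var]]] :: [Y [Z [W lit] * [Z [W var]]]]]]

var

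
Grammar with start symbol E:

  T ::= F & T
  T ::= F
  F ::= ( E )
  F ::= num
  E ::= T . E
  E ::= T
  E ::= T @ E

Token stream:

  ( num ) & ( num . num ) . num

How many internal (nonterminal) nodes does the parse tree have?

[E [T [F ( [E [T [F num]]] )] & [T [F ( [E [T [F num]] . [E [T [F num]]]] )]]] . [E [T [F num]]]]

17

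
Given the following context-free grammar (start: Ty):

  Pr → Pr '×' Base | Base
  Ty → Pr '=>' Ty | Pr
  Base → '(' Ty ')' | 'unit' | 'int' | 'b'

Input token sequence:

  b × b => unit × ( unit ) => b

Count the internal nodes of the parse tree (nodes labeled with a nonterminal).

[Ty [Pr [Pr [Base b]] × [Base b]] => [Ty [Pr [Pr [Base unit]] × [Base ( [Ty [Pr [Base unit]]] )]] => [Ty [Pr [Base b]]]]]

16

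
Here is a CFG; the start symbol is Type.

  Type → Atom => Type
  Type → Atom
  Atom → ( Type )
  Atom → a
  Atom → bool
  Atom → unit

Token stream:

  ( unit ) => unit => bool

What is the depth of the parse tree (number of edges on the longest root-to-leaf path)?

4

[Type [Atom ( [Type [Atom unit]] )] => [Type [Atom unit] => [Type [Atom bool]]]]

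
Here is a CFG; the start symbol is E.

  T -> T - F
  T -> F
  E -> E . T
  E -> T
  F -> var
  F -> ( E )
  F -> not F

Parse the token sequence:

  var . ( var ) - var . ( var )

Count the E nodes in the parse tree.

[E [E [E [T [F var]]] . [T [T [F ( [E [T [F var]]] )]] - [F var]]] . [T [F ( [E [T [F var]]] )]]]

5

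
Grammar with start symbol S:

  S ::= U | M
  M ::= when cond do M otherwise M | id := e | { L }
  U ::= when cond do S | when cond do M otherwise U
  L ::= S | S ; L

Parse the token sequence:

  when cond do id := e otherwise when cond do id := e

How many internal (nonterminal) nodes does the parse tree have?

[S [U when cond do [M id := e] otherwise [U when cond do [S [M id := e]]]]]

6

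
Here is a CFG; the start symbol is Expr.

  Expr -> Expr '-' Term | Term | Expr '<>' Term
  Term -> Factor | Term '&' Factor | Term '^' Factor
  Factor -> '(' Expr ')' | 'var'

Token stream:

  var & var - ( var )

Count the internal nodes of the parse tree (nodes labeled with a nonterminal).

[Expr [Expr [Term [Term [Factor var]] & [Factor var]]] - [Term [Factor ( [Expr [Term [Factor var]]] )]]]

11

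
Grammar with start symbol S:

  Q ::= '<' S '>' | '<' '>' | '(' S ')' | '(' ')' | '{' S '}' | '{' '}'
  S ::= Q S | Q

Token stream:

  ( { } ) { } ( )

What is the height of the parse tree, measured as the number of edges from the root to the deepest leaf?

4

[S [Q ( [S [Q { }]] )] [S [Q { }] [S [Q ( )]]]]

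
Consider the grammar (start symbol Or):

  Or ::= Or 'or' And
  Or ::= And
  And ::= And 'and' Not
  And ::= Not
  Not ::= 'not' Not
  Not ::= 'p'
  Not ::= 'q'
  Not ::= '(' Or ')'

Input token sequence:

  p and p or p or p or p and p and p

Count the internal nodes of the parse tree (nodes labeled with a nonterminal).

[Or [Or [Or [Or [And [And [Not p]] and [Not p]]] or [And [Not p]]] or [And [Not p]]] or [And [And [And [Not p]] and [Not p]] and [Not p]]]

18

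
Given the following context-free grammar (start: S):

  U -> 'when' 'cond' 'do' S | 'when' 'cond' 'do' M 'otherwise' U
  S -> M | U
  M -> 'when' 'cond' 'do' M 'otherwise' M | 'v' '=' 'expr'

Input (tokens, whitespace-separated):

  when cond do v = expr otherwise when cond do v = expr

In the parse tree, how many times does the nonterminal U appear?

[S [U when cond do [M v = expr] otherwise [U when cond do [S [M v = expr]]]]]

2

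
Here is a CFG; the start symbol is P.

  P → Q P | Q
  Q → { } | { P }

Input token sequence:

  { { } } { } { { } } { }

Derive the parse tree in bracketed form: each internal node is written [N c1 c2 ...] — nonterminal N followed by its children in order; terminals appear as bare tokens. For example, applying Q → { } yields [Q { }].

[P [Q { [P [Q { }]] }] [P [Q { }] [P [Q { [P [Q { }]] }] [P [Q { }]]]]]

P
Q P
{ P } P
{ Q } P
{ { } } P
{ { } } Q P
{ { } } { } P
{ { } } { } Q P
{ { } } { } { P } P
{ { } } { } { Q } P
{ { } } { } { { } } P
{ { } } { } { { } } Q
{ { } } { } { { } } { }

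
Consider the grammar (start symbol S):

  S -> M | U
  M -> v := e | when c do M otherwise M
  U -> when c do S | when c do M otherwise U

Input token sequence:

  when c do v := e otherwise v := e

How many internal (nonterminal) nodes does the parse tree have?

4

[S [M when c do [M v := e] otherwise [M v := e]]]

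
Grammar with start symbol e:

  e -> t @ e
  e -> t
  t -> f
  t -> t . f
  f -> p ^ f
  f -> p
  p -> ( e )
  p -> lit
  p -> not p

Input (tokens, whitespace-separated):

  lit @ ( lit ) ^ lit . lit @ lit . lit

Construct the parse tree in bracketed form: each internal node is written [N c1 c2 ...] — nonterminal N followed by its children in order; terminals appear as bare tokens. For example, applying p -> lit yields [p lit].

[e [t [f [p lit]]] @ [e [t [t [f [p ( [e [t [f [p lit]]]] )] ^ [f [p lit]]]] . [f [p lit]]] @ [e [t [t [f [p lit]]] . [f [p lit]]]]]]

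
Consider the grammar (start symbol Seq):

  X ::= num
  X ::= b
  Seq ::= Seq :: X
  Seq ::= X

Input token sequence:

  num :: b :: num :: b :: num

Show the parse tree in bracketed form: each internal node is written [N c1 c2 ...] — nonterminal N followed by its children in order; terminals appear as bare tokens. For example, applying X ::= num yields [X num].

[Seq [Seq [Seq [Seq [Seq [X num]] :: [X b]] :: [X num]] :: [X b]] :: [X num]]

Seq
Seq :: X
Seq :: X :: X
Seq :: X :: X :: X
Seq :: X :: X :: X :: X
X :: X :: X :: X :: X
num :: X :: X :: X :: X
num :: b :: X :: X :: X
num :: b :: num :: X :: X
num :: b :: num :: b :: X
num :: b :: num :: b :: num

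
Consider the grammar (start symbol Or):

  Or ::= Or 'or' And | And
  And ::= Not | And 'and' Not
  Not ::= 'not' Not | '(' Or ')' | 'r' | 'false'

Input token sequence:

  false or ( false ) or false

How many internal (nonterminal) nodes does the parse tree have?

12

[Or [Or [Or [And [Not false]]] or [And [Not ( [Or [And [Not false]]] )]]] or [And [Not false]]]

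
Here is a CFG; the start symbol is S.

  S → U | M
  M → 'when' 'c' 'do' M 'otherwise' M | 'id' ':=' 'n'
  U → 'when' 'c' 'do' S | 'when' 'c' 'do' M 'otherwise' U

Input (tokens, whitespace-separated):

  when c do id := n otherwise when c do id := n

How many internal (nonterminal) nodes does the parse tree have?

[S [U when c do [M id := n] otherwise [U when c do [S [M id := n]]]]]

6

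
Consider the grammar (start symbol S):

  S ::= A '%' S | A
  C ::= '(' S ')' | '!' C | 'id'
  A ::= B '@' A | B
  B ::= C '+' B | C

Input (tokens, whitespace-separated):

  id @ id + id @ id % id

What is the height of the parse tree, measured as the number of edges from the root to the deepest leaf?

6

[S [A [B [C id]] @ [A [B [C id] + [B [C id]]] @ [A [B [C id]]]]] % [S [A [B [C id]]]]]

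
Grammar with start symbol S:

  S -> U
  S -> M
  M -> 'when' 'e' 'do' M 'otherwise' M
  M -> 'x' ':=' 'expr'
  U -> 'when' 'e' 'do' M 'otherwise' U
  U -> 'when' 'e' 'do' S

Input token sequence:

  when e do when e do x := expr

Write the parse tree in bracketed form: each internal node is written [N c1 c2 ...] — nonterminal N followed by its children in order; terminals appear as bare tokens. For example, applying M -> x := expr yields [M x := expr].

[S [U when e do [S [U when e do [S [M x := expr]]]]]]

S
U
when e do S
when e do U
when e do when e do S
when e do when e do M
when e do when e do x := expr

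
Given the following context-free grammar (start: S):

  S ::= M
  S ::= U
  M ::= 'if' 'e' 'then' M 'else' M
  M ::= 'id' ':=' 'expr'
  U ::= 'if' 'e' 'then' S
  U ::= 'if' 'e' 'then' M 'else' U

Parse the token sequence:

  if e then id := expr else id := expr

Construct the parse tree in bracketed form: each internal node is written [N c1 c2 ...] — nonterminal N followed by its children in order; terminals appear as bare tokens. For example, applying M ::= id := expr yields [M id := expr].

[S [M if e then [M id := expr] else [M id := expr]]]

S
M
if e then M else M
if e then id := expr else M
if e then id := expr else id := expr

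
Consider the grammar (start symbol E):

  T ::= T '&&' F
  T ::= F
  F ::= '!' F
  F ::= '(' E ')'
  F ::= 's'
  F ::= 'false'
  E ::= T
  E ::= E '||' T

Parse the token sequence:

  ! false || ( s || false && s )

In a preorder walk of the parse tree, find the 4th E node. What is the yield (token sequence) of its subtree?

s

[E [E [T [F ! [F false]]]] || [T [F ( [E [E [T [F s]]] || [T [T [F false]] && [F s]]] )]]]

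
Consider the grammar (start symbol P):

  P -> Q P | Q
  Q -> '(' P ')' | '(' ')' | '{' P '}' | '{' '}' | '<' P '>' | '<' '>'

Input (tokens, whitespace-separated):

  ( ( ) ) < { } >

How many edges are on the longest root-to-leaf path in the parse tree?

5

[P [Q ( [P [Q ( )]] )] [P [Q < [P [Q { }]] >]]]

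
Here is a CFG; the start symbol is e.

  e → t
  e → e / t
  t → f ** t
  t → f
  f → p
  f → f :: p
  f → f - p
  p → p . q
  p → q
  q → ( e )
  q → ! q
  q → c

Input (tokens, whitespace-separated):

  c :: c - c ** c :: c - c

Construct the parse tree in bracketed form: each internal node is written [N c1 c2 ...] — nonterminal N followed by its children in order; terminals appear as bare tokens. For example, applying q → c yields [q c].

[e [t [f [f [f [p [q c]]] :: [p [q c]]] - [p [q c]]] ** [t [f [f [f [p [q c]]] :: [p [q c]]] - [p [q c]]]]]]

e
t
f ** t
f - p ** t
f :: p - p ** t
p :: p - p ** t
q :: p - p ** t
c :: p - p ** t
c :: q - p ** t
c :: c - p ** t
c :: c - q ** t
c :: c - c ** t
c :: c - c ** f
c :: c - c ** f - p
c :: c - c ** f :: p - p
c :: c - c ** p :: p - p
c :: c - c ** q :: p - p
c :: c - c ** c :: p - p
c :: c - c ** c :: q - p
c :: c - c ** c :: c - p
c :: c - c ** c :: c - q
c :: c - c ** c :: c - c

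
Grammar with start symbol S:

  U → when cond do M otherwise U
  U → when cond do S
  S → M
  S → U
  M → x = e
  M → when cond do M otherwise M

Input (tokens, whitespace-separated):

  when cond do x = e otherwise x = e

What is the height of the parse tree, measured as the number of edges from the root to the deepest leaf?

[S [M when cond do [M x = e] otherwise [M x = e]]]

3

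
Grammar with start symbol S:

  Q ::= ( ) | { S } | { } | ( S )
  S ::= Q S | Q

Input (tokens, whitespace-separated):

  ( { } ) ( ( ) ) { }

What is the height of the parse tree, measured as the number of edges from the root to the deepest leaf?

5

[S [Q ( [S [Q { }]] )] [S [Q ( [S [Q ( )]] )] [S [Q { }]]]]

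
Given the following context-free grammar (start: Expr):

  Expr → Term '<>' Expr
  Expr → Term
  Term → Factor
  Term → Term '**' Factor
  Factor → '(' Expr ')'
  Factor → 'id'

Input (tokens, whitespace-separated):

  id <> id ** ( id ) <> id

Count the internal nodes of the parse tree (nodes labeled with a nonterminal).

14

[Expr [Term [Factor id]] <> [Expr [Term [Term [Factor id]] ** [Factor ( [Expr [Term [Factor id]]] )]] <> [Expr [Term [Factor id]]]]]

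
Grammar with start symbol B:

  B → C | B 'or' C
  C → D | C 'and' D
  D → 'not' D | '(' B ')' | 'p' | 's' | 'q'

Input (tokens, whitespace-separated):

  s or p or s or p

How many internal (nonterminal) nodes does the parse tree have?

[B [B [B [B [C [D s]]] or [C [D p]]] or [C [D s]]] or [C [D p]]]

12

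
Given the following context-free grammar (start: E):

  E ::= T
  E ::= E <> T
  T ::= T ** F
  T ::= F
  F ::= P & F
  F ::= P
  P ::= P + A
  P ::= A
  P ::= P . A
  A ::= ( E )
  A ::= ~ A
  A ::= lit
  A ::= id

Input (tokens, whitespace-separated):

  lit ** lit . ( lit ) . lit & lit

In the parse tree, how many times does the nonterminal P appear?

6

[E [T [T [F [P [A lit]]]] ** [F [P [P [P [A lit]] . [A ( [E [T [F [P [A lit]]]]] )]] . [A lit]] & [F [P [A lit]]]]]]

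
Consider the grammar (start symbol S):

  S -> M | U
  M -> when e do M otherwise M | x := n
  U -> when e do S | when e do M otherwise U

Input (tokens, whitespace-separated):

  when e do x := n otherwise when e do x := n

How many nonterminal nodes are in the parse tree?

6

[S [U when e do [M x := n] otherwise [U when e do [S [M x := n]]]]]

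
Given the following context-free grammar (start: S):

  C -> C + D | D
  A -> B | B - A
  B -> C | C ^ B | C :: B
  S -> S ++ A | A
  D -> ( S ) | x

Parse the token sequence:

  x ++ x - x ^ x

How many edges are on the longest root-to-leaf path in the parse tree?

[S [S [A [B [C [D x]]]]] ++ [A [B [C [D x]]] - [A [B [C [D x]] ^ [B [C [D x]]]]]]]

7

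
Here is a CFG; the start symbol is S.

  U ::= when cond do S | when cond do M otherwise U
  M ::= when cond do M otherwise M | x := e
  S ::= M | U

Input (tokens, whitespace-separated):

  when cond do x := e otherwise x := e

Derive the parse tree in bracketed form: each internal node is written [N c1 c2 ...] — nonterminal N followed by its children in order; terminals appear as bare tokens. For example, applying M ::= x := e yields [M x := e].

S
M
when cond do M otherwise M
when cond do x := e otherwise M
when cond do x := e otherwise x := e

[S [M when cond do [M x := e] otherwise [M x := e]]]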